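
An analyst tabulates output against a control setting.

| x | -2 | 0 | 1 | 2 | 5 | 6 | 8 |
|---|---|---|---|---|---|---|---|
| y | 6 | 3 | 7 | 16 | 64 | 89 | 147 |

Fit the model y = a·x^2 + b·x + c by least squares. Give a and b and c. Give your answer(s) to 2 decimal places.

a = 1.94, b = 2.54, c = 3.07

Forming AᵀA = [[6050, 854, 134]; [854, 134, 20]; [134, 20, 7]] and Aᵀy = [14307, 2057, 332]ᵀ gives AᵀA·[a, b, c]ᵀ = Aᵀy.
Row-reducing yields a = 155587/80256, b = 203681/80256, c = 41017/13376.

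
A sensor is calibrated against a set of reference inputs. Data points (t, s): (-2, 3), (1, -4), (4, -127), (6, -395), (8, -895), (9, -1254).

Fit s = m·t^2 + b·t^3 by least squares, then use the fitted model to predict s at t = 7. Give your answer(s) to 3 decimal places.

ŝ = -611.481

From the data, Σt^2·t^2 = 12226, Σt^2·t^3 = 100586, Σt^3·t^3 = 844402.
Moment sums: Σt^2·s = -175098, Σt^3·s = -1465882.
Δ = 12226·844402 − 100586² = 206115456.
m = ((-175098)·844402 − 100586·(-1465882))/206115456 = -25368409/12882216; b = (12226·(-1465882) − 100586·(-175098))/206115456 = -19341619/12882216.
At t = 7: ŝ = (-25368409/12882216)·(49) + (-19341619/12882216)·(343) = -3938613679/6441108.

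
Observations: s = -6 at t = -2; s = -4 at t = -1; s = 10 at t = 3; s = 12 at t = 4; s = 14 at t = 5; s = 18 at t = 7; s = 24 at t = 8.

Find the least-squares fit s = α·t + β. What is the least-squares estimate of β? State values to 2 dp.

With design matrix M, MᵀM = [[168, 24]; [24, 7]] and Mᵀs = [482, 68]ᵀ.
Δ = 168·7 − 24² = 600.
α = (482·7 − 24·68)/600 = 871/300; β = (168·68 − 24·482)/600 = -6/25.

β = -0.24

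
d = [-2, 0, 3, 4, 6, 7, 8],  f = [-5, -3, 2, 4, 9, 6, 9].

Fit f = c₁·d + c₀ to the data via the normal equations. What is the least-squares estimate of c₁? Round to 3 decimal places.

Setting ∂/∂c₁ … = 0 gives: 178·c₁ + 26·c₀ = 200;  26·c₁ + 7·c₀ = 22.
(Σd·d = 178, Σd = 26, Σ1 = 7, Σd·f = 200, Σf = 22.)
Eliminating c₀: 7·(row 1) − 26·(row 2) gives 570·c₁ = 7·200 − 26·22 = 828, so c₁ = 138/95.
Then c₀ = (22 − 26·(138/95))/7 = -214/95.

c₁ = 1.453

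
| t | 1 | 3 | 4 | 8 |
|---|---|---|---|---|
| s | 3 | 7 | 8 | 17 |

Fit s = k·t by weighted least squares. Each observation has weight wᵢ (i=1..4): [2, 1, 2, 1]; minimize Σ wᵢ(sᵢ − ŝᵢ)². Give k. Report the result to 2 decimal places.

k = 2.12

With design matrix X, XᵀWX = [[107]] and XᵀWs = [227]ᵀ.
Hence k = 227 / 107 ≈ 2.1215.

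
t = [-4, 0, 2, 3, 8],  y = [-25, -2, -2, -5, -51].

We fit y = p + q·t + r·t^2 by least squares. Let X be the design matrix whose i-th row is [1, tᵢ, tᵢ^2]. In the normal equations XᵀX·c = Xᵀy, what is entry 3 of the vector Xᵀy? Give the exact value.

-3717

Entry 3 ↔ basis t^2, so (Xᵀy)_{3} = Σᵢ (t^2)·yᵢ = (16)·(-25) + (0)·(-2) + (4)·(-2) + (9)·(-5) + (64)·(-51) = -3717.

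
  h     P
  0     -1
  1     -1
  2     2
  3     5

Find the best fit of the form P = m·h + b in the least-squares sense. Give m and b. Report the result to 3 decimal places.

m = 2.100, b = -1.900

Forming XᵀX = [[14, 6]; [6, 4]] and XᵀP = [18, 5]ᵀ gives XᵀX·[m, b]ᵀ = XᵀP.
det = 14·4 − 6² = 20.
m = (18·4 − 6·5)/20 = 21/10; b = (14·5 − 6·18)/20 = -19/10.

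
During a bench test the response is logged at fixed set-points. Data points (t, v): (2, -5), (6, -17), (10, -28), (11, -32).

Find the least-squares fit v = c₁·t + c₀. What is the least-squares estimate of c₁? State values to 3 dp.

Compute the Gram sums: Σt·t = 261, Σt = 29, Σ1 = 4.
Right-hand side: Σt·v = -744, Σv = -82.
Determinant 261·4 − 29² = 203.
c₁ = ((-744)·4 − 29·(-82))/203 = -598/203; c₀ = (261·(-82) − 29·(-744))/203 = 6/7.

c₁ = -2.946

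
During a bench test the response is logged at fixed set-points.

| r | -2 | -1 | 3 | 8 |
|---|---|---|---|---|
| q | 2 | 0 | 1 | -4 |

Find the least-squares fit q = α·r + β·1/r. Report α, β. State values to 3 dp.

α = -0.446, β = 0.449

AᵀA·[α, β]ᵀ = Aᵀq reads: 78·α + 4·β = -33;  4·α + (793/576)·β = -7/6.
(Σr·r = 78, Σr·1/r = 4, Σ1/r·1/r = 793/576, Σr·q = -33, Σ1/r·q = -7/6.)
Determinant 78·(793/576) − 4² = 8773/96.
α = ((-33)·(793/576) − 4·(-7/6))/(8773/96) = -7827/17546; β = (78·(-7/6) − 4·(-33))/(8773/96) = 3936/8773.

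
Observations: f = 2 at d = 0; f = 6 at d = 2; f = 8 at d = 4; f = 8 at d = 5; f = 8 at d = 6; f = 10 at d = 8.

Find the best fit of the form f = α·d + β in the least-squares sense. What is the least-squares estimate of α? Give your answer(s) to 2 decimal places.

α = 0.91

Sums needed: Σd·d = 145, Σd = 25, Σ1 = 6.
Right-hand side: Σd·f = 212, Σf = 42.
MᵀM·[α, β]ᵀ = Mᵀf becomes [[145, 25]; [25, 6]]·[α, β]ᵀ = [212, 42]ᵀ.
Eliminating β: 6·(row 1) − 25·(row 2) gives 245·α = 6·212 − 25·42 = 222, so α = 222/245.
Then β = (42 − 25·(222/245))/6 = 158/49.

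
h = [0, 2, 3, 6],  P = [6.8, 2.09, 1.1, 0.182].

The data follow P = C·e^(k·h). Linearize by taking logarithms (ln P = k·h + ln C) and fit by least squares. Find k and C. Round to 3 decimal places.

Linearized form: ln P = k·h + ln C. From the 4 transformed points,
XᵀX = [[49.0000, 11.0000]; [11.0000, 4]], rhs = [-8.4622, 1.0456]ᵀ  (here Σh = 11.0000, Σ(h)² = 49.0000, Σln P = 1.0456, Σh·ln P = -8.4622).
Slope k = (n·Σh·ln P − Σh·Σln P)/(n·Σ(h)² − (Σh)²) = (4·-8.4622 − 11.0000·1.0456)/75.0000 = -0.60468; ln C = (Σln P − k·Σh)/n = 1.92428, so C = exp(1.92428) = 6.85024.

k = -0.605, C = 6.850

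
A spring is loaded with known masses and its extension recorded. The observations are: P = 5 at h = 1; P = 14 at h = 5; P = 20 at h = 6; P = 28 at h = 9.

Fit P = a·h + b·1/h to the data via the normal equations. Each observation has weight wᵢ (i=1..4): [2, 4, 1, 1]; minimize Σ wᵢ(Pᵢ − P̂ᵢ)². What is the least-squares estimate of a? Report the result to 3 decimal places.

a = 2.957

Normal-equation sums: Σwᵢ·h·h = 219, Σwᵢ·h·1/h = 8, Σwᵢ·1/h·1/h = 17821/8100.
Right-hand side: Σwᵢ·h·P = 662, Σwᵢ·1/h·P = 1244/45.
So MᵀWM·[a, b]ᵀ = MᵀWP: [[219, 8]; [8, 17821/8100]]·[a, b]ᵀ = [662, 1244/45]ᵀ.
Eliminating b: (17821/8100)·(row 1) − 8·(row 2) gives (1128133/2700)·a = (17821/8100)·662 − 8·(1244/45) = 5003071/4050, so a = 10006142/3384399.
Then b = ((1244/45) − 8·(10006142/3384399))/(17821/8100) = 2046960/1128133.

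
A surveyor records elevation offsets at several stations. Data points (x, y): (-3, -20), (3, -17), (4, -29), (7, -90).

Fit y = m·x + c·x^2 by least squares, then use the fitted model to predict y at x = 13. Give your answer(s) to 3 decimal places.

ŷ = -319.110

Normal-equation sums: Σx·x = 83, Σx·x^2 = 407, Σx^2·x^2 = 2819.
And Σx·y = -737, Σx^2·y = -5207.
Normal equations: [[83, 407]; [407, 2819]]·[m, c]ᵀ = [-737, -5207]ᵀ.
Eliminating c: 2819·(row 1) − 407·(row 2) gives 68328·m = 2819·(-737) − 407·(-5207) = 41646, so m = 6941/11388.
Then c = ((-5207) − 407·(6941/11388))/2819 = -22037/11388.
At x = 13: ŷ = (6941/11388)·(13) + (-22037/11388)·(169) = -23295/73.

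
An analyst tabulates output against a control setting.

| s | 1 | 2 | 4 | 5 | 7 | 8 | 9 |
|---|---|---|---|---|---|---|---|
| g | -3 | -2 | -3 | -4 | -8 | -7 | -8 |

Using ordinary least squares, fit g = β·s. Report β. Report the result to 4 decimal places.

Normal-equation sums: Σs·s = 240.
Moment sums: Σs·g = -223.
MᵀM·[β]ᵀ = Mᵀg becomes [[240]]·[β]ᵀ = [-223]ᵀ.
β = (-223)/240 = -0.929167.

β = -0.9292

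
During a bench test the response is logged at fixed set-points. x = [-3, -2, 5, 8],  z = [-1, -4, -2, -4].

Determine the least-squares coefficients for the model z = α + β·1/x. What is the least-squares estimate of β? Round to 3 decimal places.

From the data, Σ1 = 4, Σ1/x = -61/120, Σ1/x·1/x = 6001/14400.
Right-hand side: Σz = -11, Σ1/x·z = 43/30.
Eliminating β: (6001/14400)·(row 1) − (-61/120)·(row 2) gives (6761/4800)·α = (6001/14400)·(-11) − (-61/120)·(43/30) = -55519/14400, so α = -55519/20283.
Then β = ((43/30) − (-61/120)·(-55519/20283))/(6001/14400) = 680/6761.

β = 0.101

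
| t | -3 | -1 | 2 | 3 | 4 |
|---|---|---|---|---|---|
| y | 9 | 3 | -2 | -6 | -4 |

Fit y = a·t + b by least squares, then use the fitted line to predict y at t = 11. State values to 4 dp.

ŷ = -20.0000

Forming MᵀM = [[39, 5]; [5, 5]] and Mᵀy = [-68, 0]ᵀ gives MᵀM·[a, b]ᵀ = Mᵀy.
det = 39·5 − 5² = 170.
a = ((-68)·5 − 5·0)/170 = -2; b = (39·0 − 5·(-68))/170 = 2.
At t = 11: ŷ = (-2)·(11) + (2)·(1) = -20.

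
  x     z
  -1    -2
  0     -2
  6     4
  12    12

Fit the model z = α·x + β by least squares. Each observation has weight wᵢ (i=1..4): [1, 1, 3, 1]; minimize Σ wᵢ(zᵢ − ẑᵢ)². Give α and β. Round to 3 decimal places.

Compute the Gram sums: Σwᵢ·x·x = 253, Σwᵢ·x = 29, Σwᵢ·1 = 6.
Right-hand side: Σwᵢ·x·z = 218, Σwᵢ·z = 20.
MᵀWM·[α, β]ᵀ = MᵀWz becomes [[253, 29]; [29, 6]]·[α, β]ᵀ = [218, 20]ᵀ.
Determinant 253·6 − 29² = 677.
α = (218·6 − 29·20)/677 = 728/677; β = (253·20 − 29·218)/677 = -1262/677.

α = 1.075, β = -1.864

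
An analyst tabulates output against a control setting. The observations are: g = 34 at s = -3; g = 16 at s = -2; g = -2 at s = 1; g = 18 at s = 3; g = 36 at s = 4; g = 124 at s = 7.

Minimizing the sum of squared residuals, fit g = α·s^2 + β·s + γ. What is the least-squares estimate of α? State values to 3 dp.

With design matrix M, MᵀM = [[2836, 400, 88]; [400, 88, 10]; [88, 10, 6]] and Mᵀg = [7182, 930, 226]ᵀ.
Solving the 3×3 system (Gaussian elimination) gives α = 33923/11514, β = -820/303, γ = -1985/1919.

α = 2.946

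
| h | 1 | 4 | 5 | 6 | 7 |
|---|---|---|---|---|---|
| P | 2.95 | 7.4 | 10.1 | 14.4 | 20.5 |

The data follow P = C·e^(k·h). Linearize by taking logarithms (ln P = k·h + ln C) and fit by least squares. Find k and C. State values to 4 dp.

With ln Pᵢ as the transformed response and hᵢ as the regressor:
Σh = 23.0000, Σ(h)² = 127.0000, Σln P = 11.0835, Σh·ln P = 57.7967.
Normal system: [[127.0000, 23.0000]; [23.0000, 5]]·[k, ln C]ᵀ = [57.7967, 11.0835]ᵀ.
Slope k = (n·Σh·ln P − Σh·Σln P)/(n·Σ(h)² − (Σh)²) = (5·57.7967 − 23.0000·11.0835)/106.0000 = 0.32136; ln C = (Σln P − k·Σh)/n = 0.73845, so C = exp(0.73845) = 2.09270.

k = 0.3214, C = 2.0927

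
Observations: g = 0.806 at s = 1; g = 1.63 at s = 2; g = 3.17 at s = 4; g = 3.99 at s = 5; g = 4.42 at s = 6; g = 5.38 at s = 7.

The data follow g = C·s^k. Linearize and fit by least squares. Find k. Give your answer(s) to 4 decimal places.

With ln gᵢ as the transformed response and ln sᵢ as the regressor:
Σln s = 7.4265, Σ(ln s)² = 11.9895, Σln g = 5.9793, Σln s·ln g = 10.1024.
Equations: 11.9895·k + 7.4265·ln C = 10.1024;  7.4265·k + 6·ln C = 5.9793.
Δ = 11.9895·6 − (7.4265)² = 16.7835; k = (10.1024·6 − 7.4265·5.9793)/16.7835 = 0.96576, ln C = (11.9895·5.9793 − 7.4265·10.1024)/16.7835 = -0.19884.

k = 0.9658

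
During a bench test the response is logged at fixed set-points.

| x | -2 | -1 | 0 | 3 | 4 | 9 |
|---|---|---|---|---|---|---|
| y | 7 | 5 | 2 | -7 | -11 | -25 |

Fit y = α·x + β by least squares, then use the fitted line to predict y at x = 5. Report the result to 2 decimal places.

ŷ = -13.25

Normal-equation sums: Σx·x = 111, Σx = 13, Σ1 = 6.
And Σx·y = -309, Σy = -29.
Δ = 111·6 − 13² = 497.
α = ((-309)·6 − 13·(-29))/497 = -211/71; β = (111·(-29) − 13·(-309))/497 = 114/71.
At x = 5: ŷ = (-211/71)·(5) + (114/71)·(1) = -941/71.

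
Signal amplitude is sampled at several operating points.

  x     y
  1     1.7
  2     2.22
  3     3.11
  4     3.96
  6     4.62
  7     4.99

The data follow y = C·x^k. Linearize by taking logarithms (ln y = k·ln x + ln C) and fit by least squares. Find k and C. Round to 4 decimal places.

Taking logs, ln y = k·ln x + ln C, so regress ln y on ln x.
Σln x = 6.9157, Σ(ln x)² = 10.6062, Σln y = 6.9768, Σln x·ln y = 9.5772.
Equations: 10.6062·k + 6.9157·ln C = 9.5772;  6.9157·k + 6·ln C = 6.9768.
Δ = 10.6062·6 − (6.9157)² = 15.8099; k = (9.5772·6 − 6.9157·6.9768)/15.8099 = 0.58276, ln C = (10.6062·6.9768 − 6.9157·9.5772)/15.8099 = 0.49110, so C = exp(0.49110) = 1.63412.

k = 0.5828, C = 1.6341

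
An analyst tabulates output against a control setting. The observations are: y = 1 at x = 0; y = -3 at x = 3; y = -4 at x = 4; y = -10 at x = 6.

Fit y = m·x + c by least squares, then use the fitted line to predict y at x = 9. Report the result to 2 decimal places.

ŷ = -14.12

Compute the Gram sums: Σx·x = 61, Σx = 13, Σ1 = 4.
And Σx·y = -85, Σy = -16.
Eliminating c: 4·(row 1) − 13·(row 2) gives 75·m = 4·(-85) − 13·(-16) = -132, so m = -44/25.
Then c = ((-16) − 13·(-44/25))/4 = 43/25.
At x = 9: ŷ = (-44/25)·(9) + (43/25)·(1) = -353/25.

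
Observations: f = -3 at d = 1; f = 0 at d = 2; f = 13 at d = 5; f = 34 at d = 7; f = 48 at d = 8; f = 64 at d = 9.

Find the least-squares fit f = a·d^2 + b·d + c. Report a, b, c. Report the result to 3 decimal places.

a = 1.090, b = -2.667, c = -0.455

Entries of XᵀX: Σd^2·d^2 = 13700, Σd^2·d = 1718, Σd^2 = 224, Σd·d = 224, Σd = 32, Σ1 = 6.
Right-hand side: Σd^2·f = 10244, Σd·f = 1260, Σf = 156.
Normal equations: [[13700, 1718, 224]; [1718, 224, 32]; [224, 32, 6]]·[a, b, c]ᵀ = [10244, 1260, 156]ᵀ.
Row-reducing yields a = 1762/1617, b = -21566/8085, c = -1226/2695.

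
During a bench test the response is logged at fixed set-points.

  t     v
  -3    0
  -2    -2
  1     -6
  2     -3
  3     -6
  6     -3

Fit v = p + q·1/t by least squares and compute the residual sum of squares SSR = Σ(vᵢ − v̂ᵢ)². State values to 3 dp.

From the data, Σ1 = 6, Σ1/t = 7/6, Σ1/t·1/t = 7/4.
For Xᵀv: Σv = -20, Σ1/t·v = -9.
Normal equations: [[6, 7/6]; [7/6, 7/4]]·[p, q]ᵀ = [-20, -9]ᵀ.
Δ = 6·(7/4) − (7/6)² = 329/36.
p = ((-20)·(7/4) − (7/6)·(-9))/(329/36) = -126/47; q = (6·(-9) − (7/6)·(-20))/(329/36) = -1104/329.
Residuals: 514/329, -328/329, 12/329, 447/329, -724/329, 79/329; SSR = 3350/329.

SSR = 10.182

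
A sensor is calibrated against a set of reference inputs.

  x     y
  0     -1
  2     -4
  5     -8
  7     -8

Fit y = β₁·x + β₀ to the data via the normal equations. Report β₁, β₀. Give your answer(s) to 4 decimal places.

Forming AᵀA = [[78, 14]; [14, 4]] and Aᵀy = [-104, -21]ᵀ gives AᵀA·[β₁, β₀]ᵀ = Aᵀy.
Determinant 78·4 − 14² = 116.
β₁ = ((-104)·4 − 14·(-21))/116 = -61/58; β₀ = (78·(-21) − 14·(-104))/116 = -91/58.

β₁ = -1.0517, β₀ = -1.5690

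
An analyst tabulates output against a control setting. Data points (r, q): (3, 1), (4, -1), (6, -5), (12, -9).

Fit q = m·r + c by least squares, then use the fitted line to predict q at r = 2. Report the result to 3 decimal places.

Normal-equation sums: Σr·r = 205, Σr = 25, Σ1 = 4.
Right-hand side: Σr·q = -139, Σq = -14.
AᵀA·[m, c]ᵀ = Aᵀq becomes [[205, 25]; [25, 4]]·[m, c]ᵀ = [-139, -14]ᵀ.
Eliminating c: 4·(row 1) − 25·(row 2) gives 195·m = 4·(-139) − 25·(-14) = -206, so m = -206/195.
Then c = ((-14) − 25·(-206/195))/4 = 121/39.
At r = 2: q̂ = (-206/195)·(2) + (121/39)·(1) = 193/195.

q̂ = 0.990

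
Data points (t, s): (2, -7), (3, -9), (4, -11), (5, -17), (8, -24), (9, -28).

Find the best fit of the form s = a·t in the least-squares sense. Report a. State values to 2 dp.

a = -3.09

Normal-equation sums: Σt·t = 199.
And Σt·s = -614.
Hence a = -614 / 199 ≈ -3.08543.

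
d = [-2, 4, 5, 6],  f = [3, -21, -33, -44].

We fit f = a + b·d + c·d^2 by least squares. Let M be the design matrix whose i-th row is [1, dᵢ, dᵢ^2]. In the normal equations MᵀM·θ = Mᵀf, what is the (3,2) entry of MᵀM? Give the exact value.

397

Row 3 ↔ basis d^2, column 2 ↔ basis d, so (MᵀM)_{3,2} = Σᵢ (d^2)·(d) = (4)·(-2) + (16)·(4) + (25)·(5) + (36)·(6) = 397.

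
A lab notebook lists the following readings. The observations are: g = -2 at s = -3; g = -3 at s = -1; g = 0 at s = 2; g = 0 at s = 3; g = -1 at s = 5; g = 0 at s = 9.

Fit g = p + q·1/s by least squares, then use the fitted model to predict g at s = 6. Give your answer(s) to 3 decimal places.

Compute the Gram sums: Σ1 = 6, Σ1/s = -17/90, Σ1/s·1/s = 12349/8100.
Moment sums: Σg = -6, Σ1/s·g = 52/15.
XᵀX·[p, q]ᵀ = Xᵀg becomes [[6, -17/90]; [-17/90, 12349/8100]]·[p, q]ᵀ = [-6, 52/15]ᵀ.
Eliminating q: (12349/8100)·(row 1) − (-17/90)·(row 2) gives (14761/1620)·p = (12349/8100)·(-6) − (-17/90)·(52/15) = -2293/270, so p = -13758/14761.
Then q = ((52/15) − (-17/90)·(-13758/14761))/(12349/8100) = 31860/14761.
At s = 6: ĝ = (-13758/14761)·(1) + (31860/14761)·(1/6) = -8448/14761.

ĝ = -0.572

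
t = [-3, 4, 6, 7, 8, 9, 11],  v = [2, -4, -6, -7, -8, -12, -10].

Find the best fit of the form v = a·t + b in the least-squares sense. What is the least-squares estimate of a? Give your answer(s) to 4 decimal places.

a = -0.9597

Entries of MᵀM: Σt·t = 376, Σt = 42, Σ1 = 7.
Right-hand side: Σt·v = -389, Σv = -45.
MᵀM·[a, b]ᵀ = Mᵀv becomes [[376, 42]; [42, 7]]·[a, b]ᵀ = [-389, -45]ᵀ.
det = 376·7 − 42² = 868.
a = ((-389)·7 − 42·(-45))/868 = -119/124; b = (376·(-45) − 42·(-389))/868 = -291/434.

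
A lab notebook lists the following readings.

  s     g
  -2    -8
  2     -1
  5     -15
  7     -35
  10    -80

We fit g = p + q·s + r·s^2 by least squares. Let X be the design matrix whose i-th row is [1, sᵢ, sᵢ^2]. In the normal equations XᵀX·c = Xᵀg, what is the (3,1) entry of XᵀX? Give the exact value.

Row 3 ↔ basis s^2, column 1 ↔ basis 1, so (XᵀX)_{3,1} = Σᵢ s^2 = (4)·(1) + (4)·(1) + (25)·(1) + (49)·(1) + (100)·(1) = 182.

182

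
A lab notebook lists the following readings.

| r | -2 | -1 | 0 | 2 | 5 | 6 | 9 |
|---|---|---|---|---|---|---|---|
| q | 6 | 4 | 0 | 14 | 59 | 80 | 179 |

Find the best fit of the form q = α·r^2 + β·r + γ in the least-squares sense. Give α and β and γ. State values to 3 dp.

α = 2.046, β = 1.215, γ = 1.414

Forming XᵀX = [[8515, 1069, 151]; [1069, 151, 19]; [151, 19, 7]] and Xᵀq = [18938, 2398, 342]ᵀ gives XᵀX·[α, β, γ]ᵀ = Xᵀq.
Inverting the 3×3 Gram matrix, [α, β, γ]ᵀ = [11712/5723, 20858/17169, 24280/17169]ᵀ.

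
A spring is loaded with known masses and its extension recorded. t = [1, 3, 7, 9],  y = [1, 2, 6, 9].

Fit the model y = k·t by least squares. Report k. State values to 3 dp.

k = 0.929

Forming MᵀM = [[140]] and Mᵀy = [130]ᵀ gives MᵀM·[k]ᵀ = Mᵀy.
k = 130/140 = 0.928571.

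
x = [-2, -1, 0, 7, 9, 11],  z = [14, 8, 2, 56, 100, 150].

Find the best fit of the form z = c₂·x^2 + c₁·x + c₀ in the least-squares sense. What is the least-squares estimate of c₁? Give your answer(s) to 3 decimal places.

From the data, Σx^2·x^2 = 23620, Σx^2·x = 2394, Σx^2 = 256, Σx·x = 256, Σx = 24, Σ1 = 6.
Right-hand side: Σx^2·z = 29058, Σx·z = 2906, Σz = 330.
Normal equations: [[23620, 2394, 256]; [2394, 256, 24]; [256, 24, 6]]·[c₂, c₁, c₀]ᵀ = [29058, 2906, 330]ᵀ.
Inverting the 3×3 Gram matrix, [c₂, c₁, c₀]ᵀ = [33549/23201, -286417/116005, 368823/116005]ᵀ.

c₁ = -2.469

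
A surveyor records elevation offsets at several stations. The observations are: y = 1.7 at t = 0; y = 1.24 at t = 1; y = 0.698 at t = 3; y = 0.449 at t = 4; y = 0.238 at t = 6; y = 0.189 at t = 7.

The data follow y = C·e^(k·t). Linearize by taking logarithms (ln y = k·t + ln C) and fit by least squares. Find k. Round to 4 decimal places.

Linearized form: ln y = k·t + ln C. From the 6 transformed points,
Σt = 21.0000, Σ(t)² = 111.0000, Σln y = -3.5160, Σt·ln y = -24.3414.
Equations: 111.0000·k + 21.0000·ln C = -24.3414;  21.0000·k + 6·ln C = -3.5160.
Slope k = (n·Σt·ln y − Σt·Σln y)/(n·Σ(t)² − (Σt)²) = (6·-24.3414 − 21.0000·-3.5160)/225.0000 = -0.32094; ln C = (Σln y − k·Σt)/n = 0.53729.

k = -0.3209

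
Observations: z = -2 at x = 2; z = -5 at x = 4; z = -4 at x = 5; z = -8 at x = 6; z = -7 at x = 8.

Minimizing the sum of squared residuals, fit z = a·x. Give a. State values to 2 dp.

a = -1.02

The normal system AᵀA·[a]ᵀ = Aᵀz is [[145]]·[a]ᵀ = [-148]ᵀ.
a = (-148)/145 = -1.02069.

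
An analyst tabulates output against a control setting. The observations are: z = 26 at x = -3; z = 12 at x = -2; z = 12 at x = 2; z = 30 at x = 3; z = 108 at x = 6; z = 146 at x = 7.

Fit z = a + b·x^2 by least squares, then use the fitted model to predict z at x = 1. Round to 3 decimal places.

ẑ = 3.638

Normal-equation sums: Σ1 = 6, Σx^2 = 111, Σx^2·x^2 = 3891.
Moment sums: Σz = 334, Σx^2·z = 11642.
MᵀM·[a, b]ᵀ = Mᵀz becomes [[6, 111]; [111, 3891]]·[a, b]ᵀ = [334, 11642]ᵀ.
Eliminating b: 3891·(row 1) − 111·(row 2) gives 11025·a = 3891·334 − 111·11642 = 7332, so a = 2444/3675.
Then b = (11642 − 111·(2444/3675))/3891 = 3642/1225.
At x = 1: ẑ = (2444/3675)·(1) + (3642/1225)·(1) = 382/105.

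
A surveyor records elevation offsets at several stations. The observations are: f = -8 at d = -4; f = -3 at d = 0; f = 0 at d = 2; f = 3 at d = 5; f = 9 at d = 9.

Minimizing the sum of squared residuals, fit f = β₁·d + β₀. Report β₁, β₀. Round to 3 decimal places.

β₁ = 1.292, β₀ = -2.901

With design matrix M, MᵀM = [[126, 12]; [12, 5]] and Mᵀf = [128, 1]ᵀ.
Δ = 126·5 − 12² = 486.
β₁ = (128·5 − 12·1)/486 = 314/243; β₀ = (126·1 − 12·128)/486 = -235/81.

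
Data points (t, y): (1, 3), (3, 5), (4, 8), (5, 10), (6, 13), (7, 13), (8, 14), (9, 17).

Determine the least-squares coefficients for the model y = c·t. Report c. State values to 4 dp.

c = 1.9004

Forming MᵀM = [[281]] and Mᵀy = [534]ᵀ gives MᵀM·[c]ᵀ = Mᵀy.
Hence c = 534 / 281 ≈ 1.90036.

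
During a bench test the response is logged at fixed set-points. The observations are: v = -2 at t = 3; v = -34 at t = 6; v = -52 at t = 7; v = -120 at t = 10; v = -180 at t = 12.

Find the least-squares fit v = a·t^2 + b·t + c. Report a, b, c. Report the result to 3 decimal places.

a = -1.478, b = 2.367, c = 4.347

The normal system MᵀM·[a, b, c]ᵀ = Mᵀv is [[34514, 3314, 338]; [3314, 338, 38]; [338, 38, 5]]·[a, b, c]ᵀ = [-41710, -3934, -388]ᵀ.
Solving the 3×3 system (Gaussian elimination) gives a = -955/646, b = 1529/646, c = 1404/323.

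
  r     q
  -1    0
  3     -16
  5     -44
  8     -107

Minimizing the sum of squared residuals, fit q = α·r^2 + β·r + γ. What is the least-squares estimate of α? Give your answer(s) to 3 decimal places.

α = -1.553

Compute the Gram sums: Σr^2·r^2 = 4803, Σr^2·r = 663, Σr^2 = 99, Σr·r = 99, Σr = 15, Σ1 = 4.
And Σr^2·q = -8092, Σr·q = -1124, Σq = -167.
So MᵀM·[α, β, γ]ᵀ = Mᵀq: [[4803, 663, 99]; [663, 99, 15]; [99, 15, 4]]·[α, β, γ]ᵀ = [-8092, -1124, -167]ᵀ.
Solving the 3×3 system (Gaussian elimination) gives α = -4003/2577, β = -2686/2577, γ = 519/859.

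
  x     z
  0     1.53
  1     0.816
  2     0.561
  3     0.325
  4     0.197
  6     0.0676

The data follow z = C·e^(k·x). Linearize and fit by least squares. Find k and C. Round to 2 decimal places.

k = -0.51, C = 1.49

Linearized form: ln z = k·x + ln C. From the 6 transformed points,
XᵀX = [[66.0000, 16.0000]; [16.0000, 6]], rhs = [-27.3943, -5.7987]ᵀ  (here Σx = 16.0000, Σ(x)² = 66.0000, Σln z = -5.7987, Σx·ln z = -27.3943).
Solving (det = 140.0000): k = -0.51133, ln C = 0.39709, so C = exp(0.39709) = 1.48748.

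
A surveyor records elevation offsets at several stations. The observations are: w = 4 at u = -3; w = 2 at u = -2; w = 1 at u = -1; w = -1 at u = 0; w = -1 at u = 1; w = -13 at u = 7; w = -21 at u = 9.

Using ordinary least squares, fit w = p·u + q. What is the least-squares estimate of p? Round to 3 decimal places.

Entries of XᵀX: Σu·u = 145, Σu = 11, Σ1 = 7.
Moment sums: Σu·w = -298, Σw = -29.
So XᵀX·[p, q]ᵀ = Xᵀw: [[145, 11]; [11, 7]]·[p, q]ᵀ = [-298, -29]ᵀ.
Determinant 145·7 − 11² = 894.
p = ((-298)·7 − 11·(-29))/894 = -589/298; q = (145·(-29) − 11·(-298))/894 = -309/298.

p = -1.977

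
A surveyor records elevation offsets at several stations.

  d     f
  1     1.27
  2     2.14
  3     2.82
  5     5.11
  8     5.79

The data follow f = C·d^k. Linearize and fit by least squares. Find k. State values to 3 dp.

k = 0.770

Let Y = ln f. Fitting Y = k·ln d + ln C by least squares:
Σln d = 5.4806, Σ(ln d)² = 8.6018, Σln f = 5.4239, Σln d·ln f = 7.9434.
Equations: 8.6018·k + 5.4806·ln C = 7.9434;  5.4806·k + 5·ln C = 5.4239.
Slope k = (n·Σln d·ln f − Σln d·Σln f)/(n·Σ(ln d)² − (Σln d)²) = (5·7.9434 − 5.4806·5.4239)/12.9714 = 0.77020; ln C = (Σln f − k·Σln d)/n = 0.24054.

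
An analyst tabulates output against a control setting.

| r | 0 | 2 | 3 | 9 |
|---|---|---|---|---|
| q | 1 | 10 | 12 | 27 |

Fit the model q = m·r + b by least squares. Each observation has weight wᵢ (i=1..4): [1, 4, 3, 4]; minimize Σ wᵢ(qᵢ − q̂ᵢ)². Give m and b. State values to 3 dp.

Compute the Gram sums: Σwᵢ·r·r = 367, Σwᵢ·r = 53, Σwᵢ·1 = 12.
And Σwᵢ·r·q = 1160, Σwᵢ·q = 185.
So MᵀWM·[m, b]ᵀ = MᵀWq: [[367, 53]; [53, 12]]·[m, b]ᵀ = [1160, 185]ᵀ.
Eliminating b: 12·(row 1) − 53·(row 2) gives 1595·m = 12·1160 − 53·185 = 4115, so m = 823/319.
Then b = (185 − 53·(823/319))/12 = 1283/319.

m = 2.580, b = 4.022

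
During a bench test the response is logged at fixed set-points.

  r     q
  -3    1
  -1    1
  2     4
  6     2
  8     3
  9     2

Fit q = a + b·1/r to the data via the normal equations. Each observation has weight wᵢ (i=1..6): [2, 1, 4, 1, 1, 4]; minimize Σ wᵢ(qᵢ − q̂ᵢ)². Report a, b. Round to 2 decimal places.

a = 2.27, b = 2.38

Normal-equation sums: Σwᵢ·1 = 13, Σwᵢ·1/r = 77/72, Σwᵢ·1/r·1/r = 12001/5184.
Right-hand side: Σwᵢ·q = 32, Σwᵢ·1/r·q = 571/72.
det = 13·(12001/5184) − (77/72)² = 4169/144.
a = (32·(12001/5184) − (77/72)·(571/72))/(4169/144) = 3435/1516; b = (13·(571/72) − (77/72)·32)/(4169/144) = 9918/4169.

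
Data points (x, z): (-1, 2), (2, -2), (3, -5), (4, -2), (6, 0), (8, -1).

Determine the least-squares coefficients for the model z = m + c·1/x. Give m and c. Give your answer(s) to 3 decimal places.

m = -1.126, c = -3.319

With design matrix M, MᵀM = [[6, 3/8]; [3/8, 845/576]] and Mᵀz = [-8, -127/24]ᵀ.
det = 6·(845/576) − (3/8)² = 1663/192.
m = ((-8)·(845/576) − (3/8)·(-127/24))/(1663/192) = -5617/4989; c = (6·(-127/24) − (3/8)·(-8))/(1663/192) = -5520/1663.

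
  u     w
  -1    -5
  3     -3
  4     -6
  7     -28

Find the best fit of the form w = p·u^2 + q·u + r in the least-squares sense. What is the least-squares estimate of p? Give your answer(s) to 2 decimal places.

Compute the Gram sums: Σu^2·u^2 = 2739, Σu^2·u = 433, Σu^2 = 75, Σu·u = 75, Σu = 13, Σ1 = 4.
Right-hand side: Σu^2·w = -1500, Σu·w = -224, Σw = -42.
Inverting the 3×3 Gram matrix, [p, q, r]ᵀ = [-6775/7832, 18225/7832, -3609/1958]ᵀ.

p = -0.87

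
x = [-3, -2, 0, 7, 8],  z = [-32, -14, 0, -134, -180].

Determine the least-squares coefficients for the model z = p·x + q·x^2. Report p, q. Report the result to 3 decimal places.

p = 1.576, q = -2.991

Sums needed: Σx·x = 126, Σx·x^2 = 820, Σx^2·x^2 = 6594.
And Σx·z = -2254, Σx^2·z = -18430.
MᵀM·[p, q]ᵀ = Mᵀz becomes [[126, 820]; [820, 6594]]·[p, q]ᵀ = [-2254, -18430]ᵀ.
Eliminating q: 6594·(row 1) − 820·(row 2) gives 158444·p = 6594·(-2254) − 820·(-18430) = 249724, so p = 62431/39611.
Then q = ((-18430) − 820·(62431/39611))/6594 = -118475/39611.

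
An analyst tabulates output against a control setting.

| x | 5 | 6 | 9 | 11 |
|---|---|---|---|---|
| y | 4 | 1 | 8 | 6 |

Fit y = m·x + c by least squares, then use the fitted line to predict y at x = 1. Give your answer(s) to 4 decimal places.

ŷ = -0.2198

From the data, Σx·x = 263, Σx = 31, Σ1 = 4.
Moment sums: Σx·y = 164, Σy = 19.
Normal equations: [[263, 31]; [31, 4]]·[m, c]ᵀ = [164, 19]ᵀ.
Determinant 263·4 − 31² = 91.
m = (164·4 − 31·19)/91 = 67/91; c = (263·19 − 31·164)/91 = -87/91.
At x = 1: ŷ = (67/91)·(1) + (-87/91)·(1) = -20/91.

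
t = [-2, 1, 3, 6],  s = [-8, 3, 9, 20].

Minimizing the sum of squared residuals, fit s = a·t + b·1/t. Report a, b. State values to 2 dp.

a = 3.32, b = 0.05

The normal system AᵀA·[a, b]ᵀ = Aᵀs is [[50, 4]; [4, 25/18]]·[a, b]ᵀ = [166, 40/3]ᵀ.
det = 50·(25/18) − 4² = 481/9.
a = (166·(25/18) − 4·(40/3))/(481/9) = 1595/481; b = (50·(40/3) − 4·166)/(481/9) = 24/481.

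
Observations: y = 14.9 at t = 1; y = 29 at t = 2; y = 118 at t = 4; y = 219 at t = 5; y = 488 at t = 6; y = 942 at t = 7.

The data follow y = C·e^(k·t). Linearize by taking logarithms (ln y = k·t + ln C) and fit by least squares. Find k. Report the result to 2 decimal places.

Linearized form: ln y = k·t + ln C. From the 6 transformed points,
Σt = 25.0000, Σ(t)² = 131.0000, Σln y = 29.2667, Σt·ln y = 140.5420.
Normal system: [[131.0000, 25.0000]; [25.0000, 6]]·[k, ln C]ᵀ = [140.5420, 29.2667]ᵀ.
Solving (det = 161.0000): k = 0.69307, ln C = 1.99002.

k = 0.69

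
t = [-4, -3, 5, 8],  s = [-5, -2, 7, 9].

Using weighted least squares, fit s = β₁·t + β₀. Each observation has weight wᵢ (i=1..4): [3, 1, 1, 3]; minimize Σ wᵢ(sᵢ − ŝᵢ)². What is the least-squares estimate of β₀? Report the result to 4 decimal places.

Entries of AᵀWA: Σwᵢ·t·t = 274, Σwᵢ·t = 14, Σwᵢ·1 = 8.
And Σwᵢ·t·s = 317, Σwᵢ·s = 17.
AᵀWA·[β₁, β₀]ᵀ = AᵀWs becomes [[274, 14]; [14, 8]]·[β₁, β₀]ᵀ = [317, 17]ᵀ.
Determinant 274·8 − 14² = 1996.
β₁ = (317·8 − 14·17)/1996 = 1149/998; β₀ = (274·17 − 14·317)/1996 = 55/499.

β₀ = 0.1102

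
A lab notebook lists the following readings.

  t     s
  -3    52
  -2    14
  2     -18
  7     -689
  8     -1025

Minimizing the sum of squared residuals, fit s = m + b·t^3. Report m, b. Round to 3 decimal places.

m = -2.115, b = -1.999

MᵀM·[m, b]ᵀ = Mᵀs reads: 5·m + 828·b = -1666;  828·m + 380650·b = -762787.
det = 5·380650 − 828² = 1217666.
m = ((-1666)·380650 − 828·(-762787))/1217666 = -55984/26471; b = (5·(-762787) − 828·(-1666))/1217666 = -2434487/1217666.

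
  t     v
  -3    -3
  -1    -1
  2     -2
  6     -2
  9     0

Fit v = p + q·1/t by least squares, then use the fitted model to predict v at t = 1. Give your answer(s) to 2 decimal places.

Normal-equation sums: Σ1 = 5, Σ1/t = -5/9, Σ1/t·1/t = 227/162.
Right-hand side: Σv = -8, Σ1/t·v = 2/3.
XᵀX·[p, q]ᵀ = Xᵀv becomes [[5, -5/9]; [-5/9, 227/162]]·[p, q]ᵀ = [-8, 2/3]ᵀ.
Determinant 5·(227/162) − (-5/9)² = 1085/162.
p = ((-8)·(227/162) − (-5/9)·(2/3))/(1085/162) = -1756/1085; q = (5·(2/3) − (-5/9)·(-8))/(1085/162) = -36/217.
At t = 1: v̂ = (-1756/1085)·(1) + (-36/217)·(1) = -1936/1085.

v̂ = -1.78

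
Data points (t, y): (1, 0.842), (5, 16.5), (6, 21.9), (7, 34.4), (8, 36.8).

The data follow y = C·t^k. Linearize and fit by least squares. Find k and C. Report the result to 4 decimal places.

k = 1.8472, C = 0.8425

Taking logs, ln y = k·ln t + ln C, so regress ln y on ln t.
Over the data: Σln t = 7.4265, Σ(ln t)² = 13.9113, Σln y = 12.8614, Σln t·ln y = 24.4242.
Normal system: [[13.9113, 7.4265]; [7.4265, 5]]·[k, ln C]ᵀ = [24.4242, 12.8614]ᵀ.
Δ = 13.9113·5 − (7.4265)² = 14.4030; k = (24.4242·5 − 7.4265·12.8614)/14.4030 = 1.84719, ln C = (13.9113·12.8614 − 7.4265·24.4242)/14.4030 = -0.17137, so C = exp(-0.17137) = 0.84251.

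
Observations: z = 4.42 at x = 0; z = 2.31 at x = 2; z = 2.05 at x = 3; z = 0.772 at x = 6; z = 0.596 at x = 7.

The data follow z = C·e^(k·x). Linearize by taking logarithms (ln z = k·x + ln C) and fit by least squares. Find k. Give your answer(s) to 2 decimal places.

k = -0.29

Taking logs, ln z = k·x + ln C, so regress ln z on x.
Σx = 18.0000, Σ(x)² = 98.0000, Σln z = 2.2649, Σx·ln z = -1.3472.
Equations: 98.0000·k + 18.0000·ln C = -1.3472;  18.0000·k + 5·ln C = 2.2649.
Slope k = (n·Σx·ln z − Σx·Σln z)/(n·Σ(x)² − (Σx)²) = (5·-1.3472 − 18.0000·2.2649)/166.0000 = -0.28617; ln C = (Σln z − k·Σx)/n = 1.48322.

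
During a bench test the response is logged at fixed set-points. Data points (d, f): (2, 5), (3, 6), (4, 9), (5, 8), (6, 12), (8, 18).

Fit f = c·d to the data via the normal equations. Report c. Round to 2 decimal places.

c = 2.08

Sums needed: Σd·d = 154.
For Mᵀf: Σd·f = 320.
MᵀM·[c]ᵀ = Mᵀf becomes [[154]]·[c]ᵀ = [320]ᵀ.
Hence c = 320 / 154 ≈ 2.07792.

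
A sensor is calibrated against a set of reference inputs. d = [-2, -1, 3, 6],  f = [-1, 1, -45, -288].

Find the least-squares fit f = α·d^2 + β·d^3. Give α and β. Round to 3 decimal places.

α = -2.060, β = -0.990

Compute the Gram sums: Σd^2·d^2 = 1394, Σd^2·d^3 = 7986, Σd^3·d^3 = 47450.
Right-hand side: Σd^2·f = -10776, Σd^3·f = -63416.
Normal equations: [[1394, 7986]; [7986, 47450]]·[α, β]ᵀ = [-10776, -63416]ᵀ.
Determinant 1394·47450 − 7986² = 2369104.
α = ((-10776)·47450 − 7986·(-63416))/2369104 = -305064/148069; β = (1394·(-63416) − 7986·(-10776))/2369104 = -146548/148069.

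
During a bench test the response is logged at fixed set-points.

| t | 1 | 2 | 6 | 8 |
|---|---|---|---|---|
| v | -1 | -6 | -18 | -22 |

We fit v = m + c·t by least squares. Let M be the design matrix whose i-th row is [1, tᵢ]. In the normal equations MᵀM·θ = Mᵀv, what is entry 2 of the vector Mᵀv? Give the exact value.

-297

Entry 2 ↔ basis t, so (Mᵀv)_{2} = Σᵢ (t)·vᵢ = (1)·(-1) + (2)·(-6) + (6)·(-18) + (8)·(-22) = -297.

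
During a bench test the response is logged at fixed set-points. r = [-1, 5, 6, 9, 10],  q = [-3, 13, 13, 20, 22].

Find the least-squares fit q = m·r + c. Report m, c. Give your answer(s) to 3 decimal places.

Normal-equation sums: Σr·r = 243, Σr = 29, Σ1 = 5.
Right-hand side: Σr·q = 546, Σq = 65.
Normal equations: [[243, 29]; [29, 5]]·[m, c]ᵀ = [546, 65]ᵀ.
Eliminating c: 5·(row 1) − 29·(row 2) gives 374·m = 5·546 − 29·65 = 845, so m = 845/374.
Then c = (65 − 29·(845/374))/5 = -39/374.

m = 2.259, c = -0.104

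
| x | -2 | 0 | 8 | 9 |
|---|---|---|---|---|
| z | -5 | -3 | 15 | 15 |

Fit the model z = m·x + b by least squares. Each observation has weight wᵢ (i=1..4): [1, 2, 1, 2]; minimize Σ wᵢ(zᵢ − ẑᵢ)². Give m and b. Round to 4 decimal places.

The normal system AᵀWA·[m, b]ᵀ = AᵀWz is [[230, 24]; [24, 6]]·[m, b]ᵀ = [400, 34]ᵀ.
Determinant 230·6 − 24² = 804.
m = (400·6 − 24·34)/804 = 132/67; b = (230·34 − 24·400)/804 = -445/201.

m = 1.9701, b = -2.2139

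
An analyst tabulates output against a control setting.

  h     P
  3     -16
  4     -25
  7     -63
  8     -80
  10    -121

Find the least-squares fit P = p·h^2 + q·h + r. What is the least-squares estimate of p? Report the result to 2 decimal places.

Compute the Gram sums: Σh^2·h^2 = 16834, Σh^2·h = 1946, Σh^2 = 238, Σh·h = 238, Σh = 32, Σ1 = 5.
Moment sums: Σh^2·P = -20851, Σh·P = -2439, ΣP = -305.
Inverting the 3×3 Gram matrix, [p, q, r]ᵀ = [-680/627, -1075/1254, -813/209]ᵀ.

p = -1.08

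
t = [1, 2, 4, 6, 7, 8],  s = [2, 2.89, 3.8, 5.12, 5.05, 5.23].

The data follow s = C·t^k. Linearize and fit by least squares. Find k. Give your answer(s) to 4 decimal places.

k = 0.4744

Let Y = ln s. Fitting Y = k·ln t + ln C by least squares:
Sums: Σln t = 7.8966, Σ(ln t)² = 13.7233, Σln s = 7.9964, Σln t·ln s = 12.1040.
Normal system: [[13.7233, 7.8966]; [7.8966, 6]]·[k, ln C]ᵀ = [12.1040, 7.9964]ᵀ.
Δ = 13.7233·6 − (7.8966)² = 19.9843; k = (12.1040·6 − 7.8966·7.9964)/19.9843 = 0.47438, ln C = (13.7233·7.9964 − 7.8966·12.1040)/19.9843 = 0.70840.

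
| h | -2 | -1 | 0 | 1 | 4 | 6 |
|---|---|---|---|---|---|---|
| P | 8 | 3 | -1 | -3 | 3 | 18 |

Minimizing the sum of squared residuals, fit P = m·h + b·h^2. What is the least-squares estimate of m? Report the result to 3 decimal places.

The normal equations are: 58·m + 272·b = 98;  272·m + 1570·b = 728.
det = 58·1570 − 272² = 17076.
m = (98·1570 − 272·728)/17076 = -11039/4269; b = (58·728 − 272·98)/17076 = 3892/4269.

m = -2.586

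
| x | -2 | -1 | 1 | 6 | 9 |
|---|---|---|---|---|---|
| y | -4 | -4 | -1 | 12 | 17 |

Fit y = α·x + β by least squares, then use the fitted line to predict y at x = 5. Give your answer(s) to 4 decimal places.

Entries of MᵀM: Σx·x = 123, Σx = 13, Σ1 = 5.
For Mᵀy: Σx·y = 236, Σy = 20.
MᵀM·[α, β]ᵀ = Mᵀy becomes [[123, 13]; [13, 5]]·[α, β]ᵀ = [236, 20]ᵀ.
det = 123·5 − 13² = 446.
α = (236·5 − 13·20)/446 = 460/223; β = (123·20 − 13·236)/446 = -304/223.
At x = 5: ŷ = (460/223)·(5) + (-304/223)·(1) = 1996/223.

ŷ = 8.9507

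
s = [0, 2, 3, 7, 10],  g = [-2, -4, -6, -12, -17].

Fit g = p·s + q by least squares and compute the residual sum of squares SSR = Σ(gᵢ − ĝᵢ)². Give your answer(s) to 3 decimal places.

The normal system MᵀM·[p, q]ᵀ = Mᵀg is [[162, 22]; [22, 5]]·[p, q]ᵀ = [-280, -41]ᵀ.
det = 162·5 − 22² = 326.
p = ((-280)·5 − 22·(-41))/326 = -249/163; q = (162·(-41) − 22·(-280))/326 = -241/163.
Residuals: -85/163, 87/163, 10/163, 28/163, -40/163; SSR = 106/163.

SSR = 0.650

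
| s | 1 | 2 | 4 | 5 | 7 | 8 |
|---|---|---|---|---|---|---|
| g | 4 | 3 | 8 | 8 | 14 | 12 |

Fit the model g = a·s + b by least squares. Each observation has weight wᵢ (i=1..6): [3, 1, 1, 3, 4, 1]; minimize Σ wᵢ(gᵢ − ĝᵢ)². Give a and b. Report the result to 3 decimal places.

Normal-equation sums: Σwᵢ·s·s = 358, Σwᵢ·s = 60, Σwᵢ·1 = 13.
For AᵀWg: Σwᵢ·s·g = 658, Σwᵢ·g = 115.
Normal equations: [[358, 60]; [60, 13]]·[a, b]ᵀ = [658, 115]ᵀ.
Δ = 358·13 − 60² = 1054.
a = (658·13 − 60·115)/1054 = 827/527; b = (358·115 − 60·658)/1054 = 845/527.

a = 1.569, b = 1.603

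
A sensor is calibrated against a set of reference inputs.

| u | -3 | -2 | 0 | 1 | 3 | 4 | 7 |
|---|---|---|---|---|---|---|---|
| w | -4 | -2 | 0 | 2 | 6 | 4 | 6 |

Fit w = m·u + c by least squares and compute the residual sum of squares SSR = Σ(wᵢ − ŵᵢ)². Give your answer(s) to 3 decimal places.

SSR = 11.295

The normal system XᵀX·[m, c]ᵀ = Xᵀw is [[88, 10]; [10, 7]]·[m, c]ᵀ = [94, 12]ᵀ.
det = 88·7 − 10² = 516.
m = (94·7 − 10·12)/516 = 269/258; c = (88·12 − 10·94)/516 = 29/129.
Residuals: -283/258, -6/43, -29/129, 63/86, 683/258, -17/43, -131/86; SSR = 1457/129.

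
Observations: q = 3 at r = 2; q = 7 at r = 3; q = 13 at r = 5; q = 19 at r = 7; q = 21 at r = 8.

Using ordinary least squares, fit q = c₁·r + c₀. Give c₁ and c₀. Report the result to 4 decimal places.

c₁ = 3.0000, c₀ = -2.4000

The normal equations are: 151·c₁ + 25·c₀ = 393;  25·c₁ + 5·c₀ = 63.
(Σr·r = 151, Σr = 25, Σ1 = 5, Σr·q = 393, Σq = 63.)
det = 151·5 − 25² = 130.
c₁ = (393·5 − 25·63)/130 = 3; c₀ = (151·63 − 25·393)/130 = -12/5.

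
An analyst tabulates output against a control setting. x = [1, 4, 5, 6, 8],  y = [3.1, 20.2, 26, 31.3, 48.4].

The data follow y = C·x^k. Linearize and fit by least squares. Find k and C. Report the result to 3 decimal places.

Taking logs, ln y = k·ln x + ln C, so regress ln y on ln x.
Sums: Σln x = 6.8669, Σ(ln x)² = 12.0466, Σln y = 14.7183, Σln x·ln y = 23.6478.
Normal system: [[12.0466, 6.8669]; [6.8669, 5]]·[k, ln C]ᵀ = [23.6478, 14.7183]ᵀ.
Solving (det = 13.0781): k = 1.31283, ln C = 1.14063, so C = exp(1.14063) = 3.12875.

k = 1.313, C = 3.129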